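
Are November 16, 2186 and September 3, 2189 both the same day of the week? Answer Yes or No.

From Nov 16, 2186 to Sep 3, 2189 is 1022 days.
1022 mod 7 = 0, so they are the same weekday.
(Nov 16, 2186 is a Thursday; Sep 3, 2189 is a Thursday.)

Yes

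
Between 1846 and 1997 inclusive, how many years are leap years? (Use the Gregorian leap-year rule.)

37

Multiples of 4 in [1846,1997]: 38.
Of those, multiples of 100: 1 (not leap unless ÷400).
Multiples of 400: 0.
Leap years = 38 − 1 + 0 = 37.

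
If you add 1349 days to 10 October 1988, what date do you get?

+365 (one year) → Oct 10, 1989 (984 left).
+365 (one year) → Oct 10, 1990 (619 left).
+365 (one year) → Oct 10, 1991 (254 left).
Oct has 31 days: +22 → Nov 1, 1991 (232 left).
Nov has 30 days: +30 → Dec 1, 1991 (202 left).
Dec has 31 days: +31 → Jan 1, 1992 (171 left).
Jan has 31 days: +31 → Feb 1, 1992 (140 left).
Feb has 29 days: +29 → Mar 1, 1992 (111 left).
Mar has 31 days: +31 → Apr 1, 1992 (80 left).
Apr has 30 days: +30 → May 1, 1992 (50 left).
May has 31 days: +31 → Jun 1, 1992 (19 left).
+19 → Jun 20, 1992.

June 20, 1992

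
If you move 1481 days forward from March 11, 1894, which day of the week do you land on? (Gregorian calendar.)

Mar 11, 1894 is a Sunday.
1481 mod 7 = 4, so 1481 days after a Sunday is Sunday + 4 = Thursday.

Thursday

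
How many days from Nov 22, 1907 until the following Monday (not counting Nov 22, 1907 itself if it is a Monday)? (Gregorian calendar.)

3

Nov 22, 1907 is a Friday.
From Friday to the next Monday is 3 days.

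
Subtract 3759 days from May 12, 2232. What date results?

January 26, 2222

−366 (one year; includes Feb 29, 2232) → May 12, 2231 (3393 left).
−365 (one year) → May 12, 2230 (3028 left).
−365 (one year) → May 12, 2229 (2663 left).
−365 (one year) → May 12, 2228 (2298 left).
−366 (one year; includes Feb 29, 2228) → May 12, 2227 (1932 left).
−365 (one year) → May 12, 2226 (1567 left).
−365 (one year) → May 12, 2225 (1202 left).
−365 (one year) → May 12, 2224 (837 left).
−366 (one year; includes Feb 29, 2224) → May 12, 2223 (471 left).
−365 (one year) → May 12, 2222 (106 left).
−12 → Apr 30, 2222 (end of Apr, 30 days; 94 left).
−30 → Mar 31, 2222 (end of Mar, 31 days; 64 left).
−31 → Feb 28, 2222 (end of Feb, 28 days; 33 left).
−28 → Jan 31, 2222 (end of Jan, 31 days; 5 left).
−5 → Jan 26, 2222.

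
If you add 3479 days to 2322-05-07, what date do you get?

November 15, 2331

+365 (one year) → May 7, 2323 (3114 left).
+366 (one year; includes Feb 29, 2324) → May 7, 2324 (2748 left).
+365 (one year) → May 7, 2325 (2383 left).
+365 (one year) → May 7, 2326 (2018 left).
+365 (one year) → May 7, 2327 (1653 left).
+366 (one year; includes Feb 29, 2328) → May 7, 2328 (1287 left).
+365 (one year) → May 7, 2329 (922 left).
+365 (one year) → May 7, 2330 (557 left).
+365 (one year) → May 7, 2331 (192 left).
May has 31 days: +25 → Jun 1, 2331 (167 left).
Jun has 30 days: +30 → Jul 1, 2331 (137 left).
Jul has 31 days: +31 → Aug 1, 2331 (106 left).
Aug has 31 days: +31 → Sep 1, 2331 (75 left).
Sep has 30 days: +30 → Oct 1, 2331 (45 left).
Oct has 31 days: +31 → Nov 1, 2331 (14 left).
+14 → Nov 15, 2331.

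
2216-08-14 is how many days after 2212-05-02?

1565

May 2, 2212 → May 2, 2213: 365 days.
May 2, 2213 → May 2, 2214: 365 days.
May 2, 2214 → May 2, 2215: 365 days.
May 2, 2215 → May 2, 2216: 366 days (Feb 29, 2216 is in that span).
May 2, 2216 → Jun 2, 2216: 31 days (May has 31).
Jun 2, 2216 → Jul 2, 2216: 30 days (June has 30).
Jul 2, 2216 → Aug 2, 2216: 31 days (July has 31).
Aug 2, 2216 → Aug 14, 2216: 12 days.
Total: 1565 days.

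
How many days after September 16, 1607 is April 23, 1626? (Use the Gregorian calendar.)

Sep 16, 1607 → Sep 16, 1608: 366 days (Feb 29, 1608 is in that span).
Sep 16, 1608 → Sep 16, 1609: 365 days.
Sep 16, 1609 → Sep 16, 1610: 365 days.
Sep 16, 1610 → Sep 16, 1611: 365 days.
Sep 16, 1611 → Sep 16, 1612: 366 days (Feb 29, 1612 is in that span).
Sep 16, 1612 → Sep 16, 1613: 365 days.
Sep 16, 1613 → Sep 16, 1614: 365 days.
Sep 16, 1614 → Sep 16, 1615: 365 days.
Sep 16, 1615 → Sep 16, 1616: 366 days (Feb 29, 1616 is in that span).
Sep 16, 1616 → Sep 16, 1617: 365 days.
Sep 16, 1617 → Sep 16, 1618: 365 days.
Sep 16, 1618 → Sep 16, 1619: 365 days.
Sep 16, 1619 → Sep 16, 1620: 366 days (Feb 29, 1620 is in that span).
Sep 16, 1620 → Sep 16, 1621: 365 days.
Sep 16, 1621 → Sep 16, 1622: 365 days.
Sep 16, 1622 → Sep 16, 1623: 365 days.
Sep 16, 1623 → Sep 16, 1624: 366 days (Feb 29, 1624 is in that span).
Sep 16, 1624 → Sep 16, 1625: 365 days.
Sep 16, 1625 → Oct 16, 1625: 30 days (September has 30).
Oct 16, 1625 → Nov 16, 1625: 31 days (October has 31).
Nov 16, 1625 → Dec 16, 1625: 30 days (November has 30).
Dec 16, 1625 → Jan 16, 1626: 31 days (December has 31).
Jan 16, 1626 → Feb 16, 1626: 31 days (January has 31).
Feb 16, 1626 → Mar 16, 1626: 28 days (February has 28).
Mar 16, 1626 → Apr 16, 1626: 31 days (March has 31).
Apr 16, 1626 → Apr 23, 1626: 7 days.
Total: 6794 days.

6794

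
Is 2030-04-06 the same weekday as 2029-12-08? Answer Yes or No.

From Dec 8, 2029 to Apr 6, 2030 is 119 days.
119 mod 7 = 0, so they are the same weekday.
(Dec 8, 2029 is a Saturday; Apr 6, 2030 is a Saturday.)

Yes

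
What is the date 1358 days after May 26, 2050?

+365 (one year) → May 26, 2051 (993 left).
+366 (one year; includes Feb 29, 2052) → May 26, 2052 (627 left).
+365 (one year) → May 26, 2053 (262 left).
May has 31 days: +6 → Jun 1, 2053 (256 left).
Jun has 30 days: +30 → Jul 1, 2053 (226 left).
Jul has 31 days: +31 → Aug 1, 2053 (195 left).
Aug has 31 days: +31 → Sep 1, 2053 (164 left).
Sep has 30 days: +30 → Oct 1, 2053 (134 left).
Oct has 31 days: +31 → Nov 1, 2053 (103 left).
Nov has 30 days: +30 → Dec 1, 2053 (73 left).
Dec has 31 days: +31 → Jan 1, 2054 (42 left).
Jan has 31 days: +31 → Feb 1, 2054 (11 left).
+11 → Feb 12, 2054.

February 12, 2054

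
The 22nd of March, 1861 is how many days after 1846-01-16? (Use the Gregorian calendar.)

Jan 16, 1846 → Jan 16, 1847: 365 days.
Jan 16, 1847 → Jan 16, 1848: 365 days.
Jan 16, 1848 → Jan 16, 1849: 366 days (Feb 29, 1848 is in that span).
Jan 16, 1849 → Jan 16, 1850: 365 days.
Jan 16, 1850 → Jan 16, 1851: 365 days.
Jan 16, 1851 → Jan 16, 1852: 365 days.
Jan 16, 1852 → Jan 16, 1853: 366 days (Feb 29, 1852 is in that span).
Jan 16, 1853 → Jan 16, 1854: 365 days.
Jan 16, 1854 → Jan 16, 1855: 365 days.
Jan 16, 1855 → Jan 16, 1856: 365 days.
Jan 16, 1856 → Jan 16, 1857: 366 days (Feb 29, 1856 is in that span).
Jan 16, 1857 → Jan 16, 1858: 365 days.
Jan 16, 1858 → Jan 16, 1859: 365 days.
Jan 16, 1859 → Jan 16, 1860: 365 days.
Jan 16, 1860 → Jan 16, 1861: 366 days (Feb 29, 1860 is in that span).
Jan 16, 1861 → Feb 16, 1861: 31 days (January has 31).
Feb 16, 1861 → Mar 16, 1861: 28 days (February has 28).
Mar 16, 1861 → Mar 22, 1861: 6 days.
Total: 5544 days.

5544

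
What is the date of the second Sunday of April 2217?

April 1, 2217 is a Tuesday.
The first Sunday is therefore April 6 (5 days later).
The second Sunday is 6 + 1×7 = April 13.

April 13, 2217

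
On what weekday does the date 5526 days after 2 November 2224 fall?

Nov 2, 2224 is a Tuesday.
5526 mod 7 = 3, so 5526 days after a Tuesday is Tuesday + 3 = Friday.

Friday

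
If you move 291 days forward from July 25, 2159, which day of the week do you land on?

First find the weekday of Jul 25, 2159. Doomsday rule: the anchor day for the 2100s is Sunday. For year 59: 59÷12 = 4 r 11, and 11÷4 = 2, so 4+11+2 = 17.
Sunday + 17 ≡ Wednesday — that's 2159's doomsday.
In July the doomsday date is Jul 11.
Jul 25 is 14 days after Jul 11; 14 mod 7 = 0, so Wednesday + 0 = Wednesday.
291 mod 7 = 4, so 291 days after a Wednesday is Wednesday + 4 = Sunday.

Sunday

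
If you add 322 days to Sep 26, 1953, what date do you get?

Sep has 30 days: +5 → Oct 1, 1953 (317 left).
Oct has 31 days: +31 → Nov 1, 1953 (286 left).
Nov has 30 days: +30 → Dec 1, 1953 (256 left).
Dec has 31 days: +31 → Jan 1, 1954 (225 left).
Jan has 31 days: +31 → Feb 1, 1954 (194 left).
Feb has 28 days: +28 → Mar 1, 1954 (166 left).
Mar has 31 days: +31 → Apr 1, 1954 (135 left).
Apr has 30 days: +30 → May 1, 1954 (105 left).
May has 31 days: +31 → Jun 1, 1954 (74 left).
Jun has 30 days: +30 → Jul 1, 1954 (44 left).
Jul has 31 days: +31 → Aug 1, 1954 (13 left).
+13 → Aug 14, 1954.

August 14, 1954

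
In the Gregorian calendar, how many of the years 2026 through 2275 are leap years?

Multiples of 4 in [2026,2275]: 62.
Of those, multiples of 100: 2 (not leap unless ÷400).
Multiples of 400: 0.
Leap years = 62 − 2 + 0 = 60.

60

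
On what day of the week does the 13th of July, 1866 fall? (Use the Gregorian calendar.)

Doomsday rule: the anchor day for the 1800s is Friday. For year 66: 66÷12 = 5 r 6, and 6÷4 = 1, so 5+6+1 = 12.
Friday + 12 ≡ Wednesday — that's 1866's doomsday.
In July the doomsday date is Jul 11.
Jul 13 is 2 days after Jul 11; 2 mod 7 = 2, so Wednesday + 2 = Friday.

Friday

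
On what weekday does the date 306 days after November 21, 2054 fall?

First find the weekday of Nov 21, 2054. Doomsday rule: the anchor day for the 2000s is Tuesday. For year 54: 54÷12 = 4 r 6, and 6÷4 = 1, so 4+6+1 = 11.
Tuesday + 11 ≡ Saturday — that's 2054's doomsday.
In November the doomsday date is Nov 7.
Nov 21 is 14 days after Nov 7; 14 mod 7 = 0, so Saturday + 0 = Saturday.
306 mod 7 = 5, so 306 days after a Saturday is Saturday + 5 = Thursday.

Thursday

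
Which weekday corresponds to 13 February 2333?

Monday

Doomsday rule: the anchor day for the 2300s is Wednesday. For year 33: 33÷12 = 2 r 9, and 9÷4 = 2, so 2+9+2 = 13.
Wednesday + 13 ≡ Tuesday — that's 2333's doomsday.
In February the doomsday date is Feb 28 (2333 is not a leap year).
Feb 13 is 15 days before Feb 28; 15 mod 7 = 1, so Tuesday − 1 = Monday.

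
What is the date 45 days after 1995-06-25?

Jun has 30 days: +6 → Jul 1, 1995 (39 left).
Jul has 31 days: +31 → Aug 1, 1995 (8 left).
+8 → Aug 9, 1995.

August 9, 1995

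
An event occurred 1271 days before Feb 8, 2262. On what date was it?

August 17, 2258

−365 (one year) → Feb 8, 2261 (906 left).
−366 (one year; includes Feb 29, 2260) → Feb 8, 2260 (540 left).
−365 (one year) → Feb 8, 2259 (175 left).
−8 → Jan 31, 2259 (end of Jan, 31 days; 167 left).
−31 → Dec 31, 2258 (end of Dec, 31 days; 136 left).
−31 → Nov 30, 2258 (end of Nov, 30 days; 105 left).
−30 → Oct 31, 2258 (end of Oct, 31 days; 75 left).
−31 → Sep 30, 2258 (end of Sep, 30 days; 44 left).
−30 → Aug 31, 2258 (end of Aug, 31 days; 14 left).
−14 → Aug 17, 2258.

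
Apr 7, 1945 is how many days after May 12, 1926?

6905

May 12, 1926 → May 12, 1927: 365 days.
May 12, 1927 → May 12, 1928: 366 days (Feb 29, 1928 is in that span).
May 12, 1928 → May 12, 1929: 365 days.
May 12, 1929 → May 12, 1930: 365 days.
May 12, 1930 → May 12, 1931: 365 days.
May 12, 1931 → May 12, 1932: 366 days (Feb 29, 1932 is in that span).
May 12, 1932 → May 12, 1933: 365 days.
May 12, 1933 → May 12, 1934: 365 days.
May 12, 1934 → May 12, 1935: 365 days.
May 12, 1935 → May 12, 1936: 366 days (Feb 29, 1936 is in that span).
May 12, 1936 → May 12, 1937: 365 days.
May 12, 1937 → May 12, 1938: 365 days.
May 12, 1938 → May 12, 1939: 365 days.
May 12, 1939 → May 12, 1940: 366 days (Feb 29, 1940 is in that span).
May 12, 1940 → May 12, 1941: 365 days.
May 12, 1941 → May 12, 1942: 365 days.
May 12, 1942 → May 12, 1943: 365 days.
May 12, 1943 → May 12, 1944: 366 days (Feb 29, 1944 is in that span).
May 12, 1944 → Jun 12, 1944: 31 days (May has 31).
Jun 12, 1944 → Jul 12, 1944: 30 days (June has 30).
Jul 12, 1944 → Aug 12, 1944: 31 days (July has 31).
Aug 12, 1944 → Sep 12, 1944: 31 days (August has 31).
Sep 12, 1944 → Oct 12, 1944: 30 days (September has 30).
Oct 12, 1944 → Nov 12, 1944: 31 days (October has 31).
Nov 12, 1944 → Dec 12, 1944: 30 days (November has 30).
Dec 12, 1944 → Jan 12, 1945: 31 days (December has 31).
Jan 12, 1945 → Feb 12, 1945: 31 days (January has 31).
Feb 12, 1945 → Mar 12, 1945: 28 days (February has 28).
Mar 12, 1945 → Apr 7, 1945: 26 days.
Total: 6905 days.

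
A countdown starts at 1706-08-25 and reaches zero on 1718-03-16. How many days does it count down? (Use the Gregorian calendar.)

Aug 25, 1706 → Aug 25, 1707: 365 days.
Aug 25, 1707 → Aug 25, 1708: 366 days (Feb 29, 1708 is in that span).
Aug 25, 1708 → Aug 25, 1709: 365 days.
Aug 25, 1709 → Aug 25, 1710: 365 days.
Aug 25, 1710 → Aug 25, 1711: 365 days.
Aug 25, 1711 → Aug 25, 1712: 366 days (Feb 29, 1712 is in that span).
Aug 25, 1712 → Aug 25, 1713: 365 days.
Aug 25, 1713 → Aug 25, 1714: 365 days.
Aug 25, 1714 → Aug 25, 1715: 365 days.
Aug 25, 1715 → Aug 25, 1716: 366 days (Feb 29, 1716 is in that span).
Aug 25, 1716 → Aug 25, 1717: 365 days.
Aug 25, 1717 → Sep 25, 1717: 31 days (August has 31).
Sep 25, 1717 → Oct 25, 1717: 30 days (September has 30).
Oct 25, 1717 → Nov 25, 1717: 31 days (October has 31).
Nov 25, 1717 → Dec 25, 1717: 30 days (November has 30).
Dec 25, 1717 → Jan 25, 1718: 31 days (December has 31).
Jan 25, 1718 → Feb 25, 1718: 31 days (January has 31).
Feb 25, 1718 → Mar 16, 1718: 19 days.
Total: 4221 days.

4221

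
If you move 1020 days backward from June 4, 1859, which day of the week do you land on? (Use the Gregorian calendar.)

Jun 4, 1859 is a Saturday.
1020 mod 7 = 5, so 1020 days before a Saturday is Saturday − 5 = Monday.

Monday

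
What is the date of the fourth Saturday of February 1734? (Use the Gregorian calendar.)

February 1, 1734 is a Monday.
The first Saturday is therefore February 6 (5 days later).
The fourth Saturday is 6 + 3×7 = February 27.

February 27, 1734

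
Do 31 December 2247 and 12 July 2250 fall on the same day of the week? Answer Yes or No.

Yes

From Dec 31, 2247 to Jul 12, 2250 is 924 days.
924 mod 7 = 0, so they are the same weekday.
(Dec 31, 2247 is a Friday; Jul 12, 2250 is a Friday.)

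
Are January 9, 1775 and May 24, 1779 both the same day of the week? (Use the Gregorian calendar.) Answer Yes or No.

Yes

From Jan 9, 1775 to May 24, 1779 is 1596 days.
1596 mod 7 = 0, so they are the same weekday.
(Jan 9, 1775 is a Monday; May 24, 1779 is a Monday.)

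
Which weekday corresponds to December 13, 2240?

January 1, 2240 is a Wednesday.
Jan 1, 2240 → Feb 1, 2240: 31 days (January has 31).
Feb 1, 2240 → Mar 1, 2240: 29 days (February has 29).
Mar 1, 2240 → Apr 1, 2240: 31 days (March has 31).
Apr 1, 2240 → May 1, 2240: 30 days (April has 30).
May 1, 2240 → Jun 1, 2240: 31 days (May has 31).
Jun 1, 2240 → Jul 1, 2240: 30 days (June has 30).
Jul 1, 2240 → Aug 1, 2240: 31 days (July has 31).
Aug 1, 2240 → Sep 1, 2240: 31 days (August has 31).
Sep 1, 2240 → Oct 1, 2240: 30 days (September has 30).
Oct 1, 2240 → Nov 1, 2240: 31 days (October has 31).
Nov 1, 2240 → Dec 1, 2240: 30 days (November has 30).
Dec 1, 2240 → Dec 13, 2240: 12 days.
Total: 347 days.
347 mod 7 = 4, so Wednesday + 4 = Sunday.

Sunday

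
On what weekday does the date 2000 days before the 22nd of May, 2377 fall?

Tuesday

May 22, 2377 is a Sunday.
2000 mod 7 = 5, so 2000 days before a Sunday is Sunday − 5 = Tuesday.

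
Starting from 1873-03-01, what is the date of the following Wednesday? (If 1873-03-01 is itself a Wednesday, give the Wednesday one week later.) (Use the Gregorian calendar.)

Mar 1, 1873 is a Saturday.
From Saturday to the next Wednesday is 4 days.
Mar 1, 1873 + 4 = Mar 5, 1873.

March 5, 1873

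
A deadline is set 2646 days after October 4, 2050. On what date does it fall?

January 1, 2058

+365 (one year) → Oct 4, 2051 (2281 left).
+366 (one year; includes Feb 29, 2052) → Oct 4, 2052 (1915 left).
+365 (one year) → Oct 4, 2053 (1550 left).
+365 (one year) → Oct 4, 2054 (1185 left).
+365 (one year) → Oct 4, 2055 (820 left).
+366 (one year; includes Feb 29, 2056) → Oct 4, 2056 (454 left).
+365 (one year) → Oct 4, 2057 (89 left).
Oct has 31 days: +28 → Nov 1, 2057 (61 left).
Nov has 30 days: +30 → Dec 1, 2057 (31 left).
Dec has 31 days: +31 → Jan 1, 2058 (0 left).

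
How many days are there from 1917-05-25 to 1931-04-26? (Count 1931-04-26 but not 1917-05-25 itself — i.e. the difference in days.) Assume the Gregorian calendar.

5084

May 25, 1917 → May 25, 1918: 365 days.
May 25, 1918 → May 25, 1919: 365 days.
May 25, 1919 → May 25, 1920: 366 days (Feb 29, 1920 is in that span).
May 25, 1920 → May 25, 1921: 365 days.
May 25, 1921 → May 25, 1922: 365 days.
May 25, 1922 → May 25, 1923: 365 days.
May 25, 1923 → May 25, 1924: 366 days (Feb 29, 1924 is in that span).
May 25, 1924 → May 25, 1925: 365 days.
May 25, 1925 → May 25, 1926: 365 days.
May 25, 1926 → May 25, 1927: 365 days.
May 25, 1927 → May 25, 1928: 366 days (Feb 29, 1928 is in that span).
May 25, 1928 → May 25, 1929: 365 days.
May 25, 1929 → May 25, 1930: 365 days.
May 25, 1930 → Jun 25, 1930: 31 days (May has 31).
Jun 25, 1930 → Jul 25, 1930: 30 days (June has 30).
Jul 25, 1930 → Aug 25, 1930: 31 days (July has 31).
Aug 25, 1930 → Sep 25, 1930: 31 days (August has 31).
Sep 25, 1930 → Oct 25, 1930: 30 days (September has 30).
Oct 25, 1930 → Nov 25, 1930: 31 days (October has 31).
Nov 25, 1930 → Dec 25, 1930: 30 days (November has 30).
Dec 25, 1930 → Jan 25, 1931: 31 days (December has 31).
Jan 25, 1931 → Feb 25, 1931: 31 days (January has 31).
Feb 25, 1931 → Mar 25, 1931: 28 days (February has 28).
Mar 25, 1931 → Apr 25, 1931: 31 days (March has 31).
Apr 25, 1931 → Apr 26, 1931: 1 days.
Total: 5084 days.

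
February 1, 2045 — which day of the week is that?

January 1, 2045 is a Sunday.
Jan 1, 2045 → Feb 1, 2045: 31 days.
Total: 31 days.
31 mod 7 = 3, so Sunday + 3 = Wednesday.

Wednesday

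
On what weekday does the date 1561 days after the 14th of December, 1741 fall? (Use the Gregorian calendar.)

Thursday

Dec 14, 1741 is a Thursday.
1561 mod 7 = 0, so 1561 days after a Thursday is Thursday + 0 = Thursday.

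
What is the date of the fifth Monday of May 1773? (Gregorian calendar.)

May 31, 1773

May 1, 1773 is a Saturday.
The first Monday is therefore May 3 (2 days later).
The fifth Monday is 3 + 4×7 = May 31.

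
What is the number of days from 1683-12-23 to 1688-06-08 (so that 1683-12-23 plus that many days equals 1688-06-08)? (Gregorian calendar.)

1629

Dec 23, 1683 → Dec 23, 1684: 366 days (Feb 29, 1684 is in that span).
Dec 23, 1684 → Dec 23, 1685: 365 days.
Dec 23, 1685 → Dec 23, 1686: 365 days.
Dec 23, 1686 → Dec 23, 1687: 365 days.
Dec 23, 1687 → Jan 23, 1688: 31 days (December has 31).
Jan 23, 1688 → Feb 23, 1688: 31 days (January has 31).
Feb 23, 1688 → Mar 23, 1688: 29 days (February has 29).
Mar 23, 1688 → Apr 23, 1688: 31 days (March has 31).
Apr 23, 1688 → May 23, 1688: 30 days (April has 30).
May 23, 1688 → Jun 8, 1688: 16 days.
Total: 1629 days.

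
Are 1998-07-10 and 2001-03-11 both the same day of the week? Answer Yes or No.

From Jul 10, 1998 to Mar 11, 2001 is 975 days.
975 mod 7 = 2, so they are different weekdays.
(Jul 10, 1998 is a Friday; Mar 11, 2001 is a Sunday.)

No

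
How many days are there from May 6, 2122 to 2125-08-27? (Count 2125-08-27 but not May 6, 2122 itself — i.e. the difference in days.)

1209

May 6, 2122 → May 6, 2123: 365 days.
May 6, 2123 → May 6, 2124: 366 days (Feb 29, 2124 is in that span).
May 6, 2124 → May 6, 2125: 365 days.
May 6, 2125 → Jun 6, 2125: 31 days (May has 31).
Jun 6, 2125 → Jul 6, 2125: 30 days (June has 30).
Jul 6, 2125 → Aug 6, 2125: 31 days (July has 31).
Aug 6, 2125 → Aug 27, 2125: 21 days.
Total: 1209 days.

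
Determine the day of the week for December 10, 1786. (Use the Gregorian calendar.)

Doomsday rule: the anchor day for the 1700s is Sunday. For year 86: 86÷12 = 7 r 2, and 2÷4 = 0, so 7+2+0 = 9.
Sunday + 9 ≡ Tuesday — that's 1786's doomsday.
In December the doomsday date is Dec 12.
Dec 10 is 2 days before Dec 12; 2 mod 7 = 2, so Tuesday − 2 = Sunday.

Sunday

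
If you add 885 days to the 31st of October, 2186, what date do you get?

April 3, 2189

+365 (one year) → Oct 31, 2187 (520 left).
+366 (one year; includes Feb 29, 2188) → Oct 31, 2188 (154 left).
Oct has 31 days: +1 → Nov 1, 2188 (153 left).
Nov has 30 days: +30 → Dec 1, 2188 (123 left).
Dec has 31 days: +31 → Jan 1, 2189 (92 left).
Jan has 31 days: +31 → Feb 1, 2189 (61 left).
Feb has 28 days: +28 → Mar 1, 2189 (33 left).
Mar has 31 days: +31 → Apr 1, 2189 (2 left).
+2 → Apr 3, 2189.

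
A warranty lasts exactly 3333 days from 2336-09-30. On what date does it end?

+365 (one year) → Sep 30, 2337 (2968 left).
+365 (one year) → Sep 30, 2338 (2603 left).
+365 (one year) → Sep 30, 2339 (2238 left).
+366 (one year; includes Feb 29, 2340) → Sep 30, 2340 (1872 left).
+365 (one year) → Sep 30, 2341 (1507 left).
+365 (one year) → Sep 30, 2342 (1142 left).
+365 (one year) → Sep 30, 2343 (777 left).
+366 (one year; includes Feb 29, 2344) → Sep 30, 2344 (411 left).
+365 (one year) → Sep 30, 2345 (46 left).
Sep has 30 days: +1 → Oct 1, 2345 (45 left).
Oct has 31 days: +31 → Nov 1, 2345 (14 left).
+14 → Nov 15, 2345.

November 15, 2345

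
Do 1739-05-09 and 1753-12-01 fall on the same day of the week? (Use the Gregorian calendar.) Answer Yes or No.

Yes

From May 9, 1739 to Dec 1, 1753 is 5320 days.
5320 mod 7 = 0, so they are the same weekday.
(May 9, 1739 is a Saturday; Dec 1, 1753 is a Saturday.)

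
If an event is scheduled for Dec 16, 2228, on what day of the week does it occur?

Doomsday rule: the anchor day for the 2200s is Friday. For year 28: 28÷12 = 2 r 4, and 4÷4 = 1, so 2+4+1 = 7.
Friday + 7 ≡ Friday — that's 2228's doomsday.
In December the doomsday date is Dec 12.
Dec 16 is 4 days after Dec 12; 4 mod 7 = 4, so Friday + 4 = Tuesday.

Tuesday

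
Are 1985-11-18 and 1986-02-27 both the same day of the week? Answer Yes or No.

From Nov 18, 1985 to Feb 27, 1986 is 101 days.
101 mod 7 = 3, so they are different weekdays.
(Nov 18, 1985 is a Monday; Feb 27, 1986 is a Thursday.)

No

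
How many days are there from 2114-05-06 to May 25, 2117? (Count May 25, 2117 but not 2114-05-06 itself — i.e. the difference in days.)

1115

May 6, 2114 → May 6, 2115: 365 days.
May 6, 2115 → May 6, 2116: 366 days (Feb 29, 2116 is in that span).
May 6, 2116 → Jun 6, 2116: 31 days (May has 31).
Jun 6, 2116 → Jul 6, 2116: 30 days (June has 30).
Jul 6, 2116 → Aug 6, 2116: 31 days (July has 31).
Aug 6, 2116 → Sep 6, 2116: 31 days (August has 31).
Sep 6, 2116 → Oct 6, 2116: 30 days (September has 30).
Oct 6, 2116 → Nov 6, 2116: 31 days (October has 31).
Nov 6, 2116 → Dec 6, 2116: 30 days (November has 30).
Dec 6, 2116 → Jan 6, 2117: 31 days (December has 31).
Jan 6, 2117 → Feb 6, 2117: 31 days (January has 31).
Feb 6, 2117 → Mar 6, 2117: 28 days (February has 28).
Mar 6, 2117 → Apr 6, 2117: 31 days (March has 31).
Apr 6, 2117 → May 6, 2117: 30 days (April has 30).
May 6, 2117 → May 25, 2117: 19 days.
Total: 1115 days.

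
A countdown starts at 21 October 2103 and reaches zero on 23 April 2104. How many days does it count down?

Oct 21, 2103 → Nov 21, 2103: 31 days (October has 31).
Nov 21, 2103 → Dec 21, 2103: 30 days (November has 30).
Dec 21, 2103 → Jan 21, 2104: 31 days (December has 31).
Jan 21, 2104 → Feb 21, 2104: 31 days (January has 31).
Feb 21, 2104 → Mar 21, 2104: 29 days (February has 29).
Mar 21, 2104 → Apr 21, 2104: 31 days (March has 31).
Apr 21, 2104 → Apr 23, 2104: 2 days.
Total: 185 days.

185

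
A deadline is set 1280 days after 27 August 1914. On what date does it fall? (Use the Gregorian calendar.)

February 27, 1918

+365 (one year) → Aug 27, 1915 (915 left).
+366 (one year; includes Feb 29, 1916) → Aug 27, 1916 (549 left).
+365 (one year) → Aug 27, 1917 (184 left).
Aug has 31 days: +5 → Sep 1, 1917 (179 left).
Sep has 30 days: +30 → Oct 1, 1917 (149 left).
Oct has 31 days: +31 → Nov 1, 1917 (118 left).
Nov has 30 days: +30 → Dec 1, 1917 (88 left).
Dec has 31 days: +31 → Jan 1, 1918 (57 left).
Jan has 31 days: +31 → Feb 1, 1918 (26 left).
+26 → Feb 27, 1918.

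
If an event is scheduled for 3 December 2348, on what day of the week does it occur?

Friday

Doomsday rule: the anchor day for the 2300s is Wednesday. For year 48: 48÷12 = 4 r 0, and 0÷4 = 0, so 4+0+0 = 4.
Wednesday + 4 ≡ Sunday — that's 2348's doomsday.
In December the doomsday date is Dec 12.
Dec 3 is 9 days before Dec 12; 9 mod 7 = 2, so Sunday − 2 = Friday.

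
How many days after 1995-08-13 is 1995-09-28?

46

Aug 13, 1995 → Sep 13, 1995: 31 days (August has 31).
Sep 13, 1995 → Sep 28, 1995: 15 days.
Total: 46 days.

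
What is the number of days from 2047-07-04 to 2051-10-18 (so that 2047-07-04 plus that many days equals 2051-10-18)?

1567

Jul 4, 2047 → Jul 4, 2048: 366 days (Feb 29, 2048 is in that span).
Jul 4, 2048 → Jul 4, 2049: 365 days.
Jul 4, 2049 → Jul 4, 2050: 365 days.
Jul 4, 2050 → Jul 4, 2051: 365 days.
Jul 4, 2051 → Aug 4, 2051: 31 days (July has 31).
Aug 4, 2051 → Sep 4, 2051: 31 days (August has 31).
Sep 4, 2051 → Oct 4, 2051: 30 days (September has 30).
Oct 4, 2051 → Oct 18, 2051: 14 days.
Total: 1567 days.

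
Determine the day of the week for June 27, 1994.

Monday

January 1, 1994 is a Saturday.
Jan 1, 1994 → Feb 1, 1994: 31 days (January has 31).
Feb 1, 1994 → Mar 1, 1994: 28 days (February has 28).
Mar 1, 1994 → Apr 1, 1994: 31 days (March has 31).
Apr 1, 1994 → May 1, 1994: 30 days (April has 30).
May 1, 1994 → Jun 1, 1994: 31 days (May has 31).
Jun 1, 1994 → Jun 27, 1994: 26 days.
Total: 177 days.
177 mod 7 = 2, so Saturday + 2 = Monday.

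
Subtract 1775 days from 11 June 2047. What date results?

−365 (one year) → Jun 11, 2046 (1410 left).
−365 (one year) → Jun 11, 2045 (1045 left).
−365 (one year) → Jun 11, 2044 (680 left).
−366 (one year; includes Feb 29, 2044) → Jun 11, 2043 (314 left).
−11 → May 31, 2043 (end of May, 31 days; 303 left).
−31 → Apr 30, 2043 (end of Apr, 30 days; 272 left).
−30 → Mar 31, 2043 (end of Mar, 31 days; 242 left).
−31 → Feb 28, 2043 (end of Feb, 28 days; 211 left).
−28 → Jan 31, 2043 (end of Jan, 31 days; 183 left).
−31 → Dec 31, 2042 (end of Dec, 31 days; 152 left).
−31 → Nov 30, 2042 (end of Nov, 30 days; 121 left).
−30 → Oct 31, 2042 (end of Oct, 31 days; 91 left).
−31 → Sep 30, 2042 (end of Sep, 30 days; 60 left).
−30 → Aug 31, 2042 (end of Aug, 31 days; 30 left).
−30 → Aug 1, 2042.

August 1, 2042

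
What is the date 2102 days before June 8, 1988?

−366 (one year; includes Feb 29, 1988) → Jun 8, 1987 (1736 left).
−365 (one year) → Jun 8, 1986 (1371 left).
−365 (one year) → Jun 8, 1985 (1006 left).
−365 (one year) → Jun 8, 1984 (641 left).
−366 (one year; includes Feb 29, 1984) → Jun 8, 1983 (275 left).
−8 → May 31, 1983 (end of May, 31 days; 267 left).
−31 → Apr 30, 1983 (end of Apr, 30 days; 236 left).
−30 → Mar 31, 1983 (end of Mar, 31 days; 206 left).
−31 → Feb 28, 1983 (end of Feb, 28 days; 175 left).
−28 → Jan 31, 1983 (end of Jan, 31 days; 147 left).
−31 → Dec 31, 1982 (end of Dec, 31 days; 116 left).
−31 → Nov 30, 1982 (end of Nov, 30 days; 85 left).
−30 → Oct 31, 1982 (end of Oct, 31 days; 55 left).
−31 → Sep 30, 1982 (end of Sep, 30 days; 24 left).
−24 → Sep 6, 1982.

September 6, 1982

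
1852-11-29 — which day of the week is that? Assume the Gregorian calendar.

Monday

January 1, 1852 is a Thursday.
Jan 1, 1852 → Feb 1, 1852: 31 days (January has 31).
Feb 1, 1852 → Mar 1, 1852: 29 days (February has 29).
Mar 1, 1852 → Apr 1, 1852: 31 days (March has 31).
Apr 1, 1852 → May 1, 1852: 30 days (April has 30).
May 1, 1852 → Jun 1, 1852: 31 days (May has 31).
Jun 1, 1852 → Jul 1, 1852: 30 days (June has 30).
Jul 1, 1852 → Aug 1, 1852: 31 days (July has 31).
Aug 1, 1852 → Sep 1, 1852: 31 days (August has 31).
Sep 1, 1852 → Oct 1, 1852: 30 days (September has 30).
Oct 1, 1852 → Nov 1, 1852: 31 days (October has 31).
Nov 1, 1852 → Nov 29, 1852: 28 days.
Total: 333 days.
333 mod 7 = 4, so Thursday + 4 = Monday.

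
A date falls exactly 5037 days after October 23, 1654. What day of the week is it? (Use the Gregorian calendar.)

Oct 23, 1654 is a Friday.
5037 mod 7 = 4, so 5037 days after a Friday is Friday + 4 = Tuesday.

Tuesday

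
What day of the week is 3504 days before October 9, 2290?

Oct 9, 2290 is a Thursday.
3504 mod 7 = 4, so 3504 days before a Thursday is Thursday − 4 = Sunday.

Sunday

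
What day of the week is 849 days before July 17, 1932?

Friday

First find the weekday of Jul 17, 1932. Doomsday rule: the anchor day for the 1900s is Wednesday. For year 32: 32÷12 = 2 r 8, and 8÷4 = 2, so 2+8+2 = 12.
Wednesday + 12 ≡ Monday — that's 1932's doomsday.
In July the doomsday date is Jul 11.
Jul 17 is 6 days after Jul 11; 6 mod 7 = 6, so Monday + 6 = Sunday.
849 mod 7 = 2, so 849 days before a Sunday is Sunday − 2 = Friday.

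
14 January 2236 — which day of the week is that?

Doomsday rule: the anchor day for the 2200s is Friday. For year 36: 36÷12 = 3 r 0, and 0÷4 = 0, so 3+0+0 = 3.
Friday + 3 ≡ Monday — that's 2236's doomsday.
In January the doomsday date is Jan 4 (2236 is a leap year (divisible by 4)).
Jan 14 is 10 days after Jan 4; 10 mod 7 = 3, so Monday + 3 = Thursday.

Thursday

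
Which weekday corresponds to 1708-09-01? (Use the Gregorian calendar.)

Saturday

Doomsday rule: the anchor day for the 1700s is Sunday. For year 08: 8÷12 = 0 r 8, and 8÷4 = 2, so 0+8+2 = 10.
Sunday + 10 ≡ Wednesday — that's 1708's doomsday.
In September the doomsday date is Sep 5.
Sep 1 is 4 days before Sep 5; 4 mod 7 = 4, so Wednesday − 4 = Saturday.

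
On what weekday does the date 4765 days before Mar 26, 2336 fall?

Saturday

First find the weekday of Mar 26, 2336. Doomsday rule: the anchor day for the 2300s is Wednesday. For year 36: 36÷12 = 3 r 0, and 0÷4 = 0, so 3+0+0 = 3.
Wednesday + 3 ≡ Saturday — that's 2336's doomsday.
In March the doomsday date is Mar 14.
Mar 26 is 12 days after Mar 14; 12 mod 7 = 5, so Saturday + 5 = Thursday.
4765 mod 7 = 5, so 4765 days before a Thursday is Thursday − 5 = Saturday.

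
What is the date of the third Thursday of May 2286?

May 20, 2286

May 1, 2286 is a Saturday.
The first Thursday is therefore May 6 (5 days later).
The third Thursday is 6 + 2×7 = May 20.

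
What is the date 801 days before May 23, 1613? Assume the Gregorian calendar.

−365 (one year) → May 23, 1612 (436 left).
−366 (one year; includes Feb 29, 1612) → May 23, 1611 (70 left).
−23 → Apr 30, 1611 (end of Apr, 30 days; 47 left).
−30 → Mar 31, 1611 (end of Mar, 31 days; 17 left).
−17 → Mar 14, 1611.

March 14, 1611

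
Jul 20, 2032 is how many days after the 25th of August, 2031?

Aug 25, 2031 → Sep 25, 2031: 31 days (August has 31).
Sep 25, 2031 → Oct 25, 2031: 30 days (September has 30).
Oct 25, 2031 → Nov 25, 2031: 31 days (October has 31).
Nov 25, 2031 → Dec 25, 2031: 30 days (November has 30).
Dec 25, 2031 → Jan 25, 2032: 31 days (December has 31).
Jan 25, 2032 → Feb 25, 2032: 31 days (January has 31).
Feb 25, 2032 → Mar 25, 2032: 29 days (February has 29).
Mar 25, 2032 → Apr 25, 2032: 31 days (March has 31).
Apr 25, 2032 → May 25, 2032: 30 days (April has 30).
May 25, 2032 → Jun 25, 2032: 31 days (May has 31).
Jun 25, 2032 → Jul 20, 2032: 25 days.
Total: 330 days.

330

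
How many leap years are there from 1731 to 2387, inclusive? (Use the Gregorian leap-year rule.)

159

Multiples of 4 in [1731,2387]: 164.
Of those, multiples of 100: 6 (not leap unless ÷400).
Multiples of 400: 1.
Leap years = 164 − 6 + 1 = 159.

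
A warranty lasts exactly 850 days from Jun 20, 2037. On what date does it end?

+365 (one year) → Jun 20, 2038 (485 left).
+365 (one year) → Jun 20, 2039 (120 left).
Jun has 30 days: +11 → Jul 1, 2039 (109 left).
Jul has 31 days: +31 → Aug 1, 2039 (78 left).
Aug has 31 days: +31 → Sep 1, 2039 (47 left).
Sep has 30 days: +30 → Oct 1, 2039 (17 left).
+17 → Oct 18, 2039.

October 18, 2039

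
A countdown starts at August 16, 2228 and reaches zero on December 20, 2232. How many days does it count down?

Aug 16, 2228 → Aug 16, 2229: 365 days.
Aug 16, 2229 → Aug 16, 2230: 365 days.
Aug 16, 2230 → Aug 16, 2231: 365 days.
Aug 16, 2231 → Aug 16, 2232: 366 days (Feb 29, 2232 is in that span).
Aug 16, 2232 → Sep 16, 2232: 31 days (August has 31).
Sep 16, 2232 → Oct 16, 2232: 30 days (September has 30).
Oct 16, 2232 → Nov 16, 2232: 31 days (October has 31).
Nov 16, 2232 → Dec 16, 2232: 30 days (November has 30).
Dec 16, 2232 → Dec 20, 2232: 4 days.
Total: 1587 days.

1587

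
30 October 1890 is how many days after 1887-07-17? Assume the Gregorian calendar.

Jul 17, 1887 → Jul 17, 1888: 366 days (Feb 29, 1888 is in that span).
Jul 17, 1888 → Jul 17, 1889: 365 days.
Jul 17, 1889 → Jul 17, 1890: 365 days.
Jul 17, 1890 → Aug 17, 1890: 31 days (July has 31).
Aug 17, 1890 → Sep 17, 1890: 31 days (August has 31).
Sep 17, 1890 → Oct 17, 1890: 30 days (September has 30).
Oct 17, 1890 → Oct 30, 1890: 13 days.
Total: 1201 days.

1201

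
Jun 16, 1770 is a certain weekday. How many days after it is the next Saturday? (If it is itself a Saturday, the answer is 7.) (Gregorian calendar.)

Jun 16, 1770 is a Saturday.
From Saturday to the next Saturday is 7 days.

7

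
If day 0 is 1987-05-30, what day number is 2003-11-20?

6018

May 30, 1987 → May 30, 1988: 366 days (Feb 29, 1988 is in that span).
May 30, 1988 → May 30, 1989: 365 days.
May 30, 1989 → May 30, 1990: 365 days.
May 30, 1990 → May 30, 1991: 365 days.
May 30, 1991 → May 30, 1992: 366 days (Feb 29, 1992 is in that span).
May 30, 1992 → May 30, 1993: 365 days.
May 30, 1993 → May 30, 1994: 365 days.
May 30, 1994 → May 30, 1995: 365 days.
May 30, 1995 → May 30, 1996: 366 days (Feb 29, 1996 is in that span).
May 30, 1996 → May 30, 1997: 365 days.
May 30, 1997 → May 30, 1998: 365 days.
May 30, 1998 → May 30, 1999: 365 days.
May 30, 1999 → May 30, 2000: 366 days (Feb 29, 2000 is in that span).
May 30, 2000 → May 30, 2001: 365 days.
May 30, 2001 → May 30, 2002: 365 days.
May 30, 2002 → May 30, 2003: 365 days.
May 30, 2003 → Jun 30, 2003: 31 days (May has 31).
Jun 30, 2003 → Jul 30, 2003: 30 days (June has 30).
Jul 30, 2003 → Aug 30, 2003: 31 days (July has 31).
Aug 30, 2003 → Sep 30, 2003: 31 days (August has 31).
Sep 30, 2003 → Oct 30, 2003: 30 days (September has 30).
Oct 30, 2003 → Nov 20, 2003: 21 days.
Total: 6018 days.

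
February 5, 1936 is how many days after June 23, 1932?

1322

Jun 23, 1932 → Jun 23, 1933: 365 days.
Jun 23, 1933 → Jun 23, 1934: 365 days.
Jun 23, 1934 → Jun 23, 1935: 365 days.
Jun 23, 1935 → Jul 23, 1935: 30 days (June has 30).
Jul 23, 1935 → Aug 23, 1935: 31 days (July has 31).
Aug 23, 1935 → Sep 23, 1935: 31 days (August has 31).
Sep 23, 1935 → Oct 23, 1935: 30 days (September has 30).
Oct 23, 1935 → Nov 23, 1935: 31 days (October has 31).
Nov 23, 1935 → Dec 23, 1935: 30 days (November has 30).
Dec 23, 1935 → Jan 23, 1936: 31 days (December has 31).
Jan 23, 1936 → Feb 5, 1936: 13 days.
Total: 1322 days.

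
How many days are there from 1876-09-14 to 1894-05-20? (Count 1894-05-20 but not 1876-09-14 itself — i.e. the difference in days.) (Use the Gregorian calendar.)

6457

Sep 14, 1876 → Sep 14, 1877: 365 days.
Sep 14, 1877 → Sep 14, 1878: 365 days.
Sep 14, 1878 → Sep 14, 1879: 365 days.
Sep 14, 1879 → Sep 14, 1880: 366 days (Feb 29, 1880 is in that span).
Sep 14, 1880 → Sep 14, 1881: 365 days.
Sep 14, 1881 → Sep 14, 1882: 365 days.
Sep 14, 1882 → Sep 14, 1883: 365 days.
Sep 14, 1883 → Sep 14, 1884: 366 days (Feb 29, 1884 is in that span).
Sep 14, 1884 → Sep 14, 1885: 365 days.
Sep 14, 1885 → Sep 14, 1886: 365 days.
Sep 14, 1886 → Sep 14, 1887: 365 days.
Sep 14, 1887 → Sep 14, 1888: 366 days (Feb 29, 1888 is in that span).
Sep 14, 1888 → Sep 14, 1889: 365 days.
Sep 14, 1889 → Sep 14, 1890: 365 days.
Sep 14, 1890 → Sep 14, 1891: 365 days.
Sep 14, 1891 → Sep 14, 1892: 366 days (Feb 29, 1892 is in that span).
Sep 14, 1892 → Sep 14, 1893: 365 days.
Sep 14, 1893 → Oct 14, 1893: 30 days (September has 30).
Oct 14, 1893 → Nov 14, 1893: 31 days (October has 31).
Nov 14, 1893 → Dec 14, 1893: 30 days (November has 30).
Dec 14, 1893 → Jan 14, 1894: 31 days (December has 31).
Jan 14, 1894 → Feb 14, 1894: 31 days (January has 31).
Feb 14, 1894 → Mar 14, 1894: 28 days (February has 28).
Mar 14, 1894 → Apr 14, 1894: 31 days (March has 31).
Apr 14, 1894 → May 14, 1894: 30 days (April has 30).
May 14, 1894 → May 20, 1894: 6 days.
Total: 6457 days.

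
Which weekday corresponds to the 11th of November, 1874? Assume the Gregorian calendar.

Wednesday

Doomsday rule: the anchor day for the 1800s is Friday. For year 74: 74÷12 = 6 r 2, and 2÷4 = 0, so 6+2+0 = 8.
Friday + 8 ≡ Saturday — that's 1874's doomsday.
In November the doomsday date is Nov 7.
Nov 11 is 4 days after Nov 7; 4 mod 7 = 4, so Saturday + 4 = Wednesday.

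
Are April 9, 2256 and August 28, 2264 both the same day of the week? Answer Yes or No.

From Apr 9, 2256 to Aug 28, 2264 is 3063 days.
3063 mod 7 = 4, so they are different weekdays.
(Apr 9, 2256 is a Wednesday; Aug 28, 2264 is a Sunday.)

No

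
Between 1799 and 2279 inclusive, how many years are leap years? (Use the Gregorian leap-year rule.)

116

Multiples of 4 in [1799,2279]: 120.
Of those, multiples of 100: 5 (not leap unless ÷400).
Multiples of 400: 1.
Leap years = 120 − 5 + 1 = 116.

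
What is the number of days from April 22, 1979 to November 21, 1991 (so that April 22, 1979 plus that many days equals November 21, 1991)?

4596

Apr 22, 1979 → Apr 22, 1980: 366 days (Feb 29, 1980 is in that span).
Apr 22, 1980 → Apr 22, 1981: 365 days.
Apr 22, 1981 → Apr 22, 1982: 365 days.
Apr 22, 1982 → Apr 22, 1983: 365 days.
Apr 22, 1983 → Apr 22, 1984: 366 days (Feb 29, 1984 is in that span).
Apr 22, 1984 → Apr 22, 1985: 365 days.
Apr 22, 1985 → Apr 22, 1986: 365 days.
Apr 22, 1986 → Apr 22, 1987: 365 days.
Apr 22, 1987 → Apr 22, 1988: 366 days (Feb 29, 1988 is in that span).
Apr 22, 1988 → Apr 22, 1989: 365 days.
Apr 22, 1989 → Apr 22, 1990: 365 days.
Apr 22, 1990 → Apr 22, 1991: 365 days.
Apr 22, 1991 → May 22, 1991: 30 days (April has 30).
May 22, 1991 → Jun 22, 1991: 31 days (May has 31).
Jun 22, 1991 → Jul 22, 1991: 30 days (June has 30).
Jul 22, 1991 → Aug 22, 1991: 31 days (July has 31).
Aug 22, 1991 → Sep 22, 1991: 31 days (August has 31).
Sep 22, 1991 → Oct 22, 1991: 30 days (September has 30).
Oct 22, 1991 → Nov 21, 1991: 30 days.
Total: 4596 days.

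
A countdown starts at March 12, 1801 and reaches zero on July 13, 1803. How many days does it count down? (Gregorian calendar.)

853

Mar 12, 1801 → Mar 12, 1802: 365 days.
Mar 12, 1802 → Mar 12, 1803: 365 days.
Mar 12, 1803 → Apr 12, 1803: 31 days (March has 31).
Apr 12, 1803 → May 12, 1803: 30 days (April has 30).
May 12, 1803 → Jun 12, 1803: 31 days (May has 31).
Jun 12, 1803 → Jul 12, 1803: 30 days (June has 30).
Jul 12, 1803 → Jul 13, 1803: 1 days.
Total: 853 days.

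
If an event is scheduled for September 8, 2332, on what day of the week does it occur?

Thursday

Doomsday rule: the anchor day for the 2300s is Wednesday. For year 32: 32÷12 = 2 r 8, and 8÷4 = 2, so 2+8+2 = 12.
Wednesday + 12 ≡ Monday — that's 2332's doomsday.
In September the doomsday date is Sep 5.
Sep 8 is 3 days after Sep 5; 3 mod 7 = 3, so Monday + 3 = Thursday.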